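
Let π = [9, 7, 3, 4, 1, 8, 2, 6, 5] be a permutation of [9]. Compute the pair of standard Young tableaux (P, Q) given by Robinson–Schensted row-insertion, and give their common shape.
P = [1, 2, 5] / [3, 4, 6] / [7, 8] / [9];  Q = [1, 4, 6] / [2, 7, 8] / [3, 9] / [5];  common shape = (3, 3, 2, 1)

Row-insert the values π_1, π_2, … into P one at a time, bumping the leftmost entry strictly greater than the inserted value down to the next row. The recording tableau Q records, in position (i, j), the step at which that cell was added to P.
  Insert 9 (step 1): P = [9];  Q = [1]
  Insert 7 (step 2): P = [7] / [9];  Q = [1] / [2]
  Insert 3 (step 3): P = [3] / [7] / [9];  Q = [1] / [2] / [3]
  Insert 4 (step 4): P = [3, 4] / [7] / [9];  Q = [1, 4] / [2] / [3]
  Insert 1 (step 5): P = [1, 4] / [3] / [7] / [9];  Q = [1, 4] / [2] / [3] / [5]
  Insert 8 (step 6): P = [1, 4, 8] / [3] / [7] / [9];  Q = [1, 4, 6] / [2] / [3] / [5]
  Insert 2 (step 7): P = [1, 2, 8] / [3, 4] / [7] / [9];  Q = [1, 4, 6] / [2, 7] / [3] / [5]
  Insert 6 (step 8): P = [1, 2, 6] / [3, 4, 8] / [7] / [9];  Q = [1, 4, 6] / [2, 7, 8] / [3] / [5]
  Insert 5 (step 9): P = [1, 2, 5] / [3, 4, 6] / [7, 8] / [9];  Q = [1, 4, 6] / [2, 7, 8] / [3, 9] / [5]
Final shape: (3, 3, 2, 1).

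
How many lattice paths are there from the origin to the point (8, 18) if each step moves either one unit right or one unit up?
Number of paths = 1562275

A monotone lattice path from (0, 0) to (8, 18) consists of 8 east steps and 18 north steps in some order, so it is determined by which 8 of the 26 steps are east. The count is C(26, 8) = 1562275.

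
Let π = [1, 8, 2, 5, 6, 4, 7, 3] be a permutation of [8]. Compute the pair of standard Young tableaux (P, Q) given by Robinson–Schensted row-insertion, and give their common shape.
P = [1, 2, 3, 6, 7] / [4] / [5] / [8];  Q = [1, 2, 4, 5, 7] / [3] / [6] / [8];  common shape = (5, 1, 1, 1)

Row-insert the values π_1, π_2, … into P one at a time, bumping the leftmost entry strictly greater than the inserted value down to the next row. The recording tableau Q records, in position (i, j), the step at which that cell was added to P.
  Insert 1 (step 1): P = [1];  Q = [1]
  Insert 8 (step 2): P = [1, 8];  Q = [1, 2]
  Insert 2 (step 3): P = [1, 2] / [8];  Q = [1, 2] / [3]
  Insert 5 (step 4): P = [1, 2, 5] / [8];  Q = [1, 2, 4] / [3]
  Insert 6 (step 5): P = [1, 2, 5, 6] / [8];  Q = [1, 2, 4, 5] / [3]
  Insert 4 (step 6): P = [1, 2, 4, 6] / [5] / [8];  Q = [1, 2, 4, 5] / [3] / [6]
  Insert 7 (step 7): P = [1, 2, 4, 6, 7] / [5] / [8];  Q = [1, 2, 4, 5, 7] / [3] / [6]
  Insert 3 (step 8): P = [1, 2, 3, 6, 7] / [4] / [5] / [8];  Q = [1, 2, 4, 5, 7] / [3] / [6] / [8]
Final shape: (5, 1, 1, 1).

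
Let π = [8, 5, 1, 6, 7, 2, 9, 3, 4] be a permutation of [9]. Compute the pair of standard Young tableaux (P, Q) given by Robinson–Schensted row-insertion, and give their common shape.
P = [1, 2, 3, 4] / [5, 6, 7, 9] / [8];  Q = [1, 4, 5, 7] / [2, 6, 8, 9] / [3];  common shape = (4, 4, 1)

Row-insert the values π_1, π_2, … into P one at a time, bumping the leftmost entry strictly greater than the inserted value down to the next row. The recording tableau Q records, in position (i, j), the step at which that cell was added to P.
  Insert 8 (step 1): P = [8];  Q = [1]
  Insert 5 (step 2): P = [5] / [8];  Q = [1] / [2]
  Insert 1 (step 3): P = [1] / [5] / [8];  Q = [1] / [2] / [3]
  Insert 6 (step 4): P = [1, 6] / [5] / [8];  Q = [1, 4] / [2] / [3]
  Insert 7 (step 5): P = [1, 6, 7] / [5] / [8];  Q = [1, 4, 5] / [2] / [3]
  Insert 2 (step 6): P = [1, 2, 7] / [5, 6] / [8];  Q = [1, 4, 5] / [2, 6] / [3]
  Insert 9 (step 7): P = [1, 2, 7, 9] / [5, 6] / [8];  Q = [1, 4, 5, 7] / [2, 6] / [3]
  Insert 3 (step 8): P = [1, 2, 3, 9] / [5, 6, 7] / [8];  Q = [1, 4, 5, 7] / [2, 6, 8] / [3]
  Insert 4 (step 9): P = [1, 2, 3, 4] / [5, 6, 7, 9] / [8];  Q = [1, 4, 5, 7] / [2, 6, 8, 9] / [3]
Final shape: (4, 4, 1).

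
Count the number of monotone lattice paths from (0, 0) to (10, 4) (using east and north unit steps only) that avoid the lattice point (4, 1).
Number of paths = 581

Total paths from (0, 0) to (10, 4): C(14, 10) = 1001. Paths through (4, 1): (paths (0, 0) → (4, 1)) × (paths (4, 1) → (10, 4)) = C(5, 4) · C(9, 6) = 5 · 84 = 420. Avoidance count = 1001 − 420 = 581.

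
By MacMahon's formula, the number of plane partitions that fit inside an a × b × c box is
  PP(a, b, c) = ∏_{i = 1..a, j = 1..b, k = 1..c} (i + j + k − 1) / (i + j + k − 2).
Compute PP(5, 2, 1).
PP(5, 2, 1) = 21

Evaluate the triple product over i = 1..5, j = 1..2, k = 1..1. The factors are (2/1) · (3/2) · (3/2) · (4/3) · (4/3) · (5/4) · (5/4) · (6/5) · … (10 factors total). The numerators and denominators telescope so the product is an integer; carrying out the multiplication exactly gives PP(5, 2, 1) = 21.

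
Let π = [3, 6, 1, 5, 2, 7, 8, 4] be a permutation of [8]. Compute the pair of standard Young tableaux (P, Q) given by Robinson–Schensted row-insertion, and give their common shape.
P = [1, 2, 4, 8] / [3, 5, 7] / [6];  Q = [1, 2, 6, 7] / [3, 4, 8] / [5];  common shape = (4, 3, 1)

Row-insert the values π_1, π_2, … into P one at a time, bumping the leftmost entry strictly greater than the inserted value down to the next row. The recording tableau Q records, in position (i, j), the step at which that cell was added to P.
  Insert 3 (step 1): P = [3];  Q = [1]
  Insert 6 (step 2): P = [3, 6];  Q = [1, 2]
  Insert 1 (step 3): P = [1, 6] / [3];  Q = [1, 2] / [3]
  Insert 5 (step 4): P = [1, 5] / [3, 6];  Q = [1, 2] / [3, 4]
  Insert 2 (step 5): P = [1, 2] / [3, 5] / [6];  Q = [1, 2] / [3, 4] / [5]
  Insert 7 (step 6): P = [1, 2, 7] / [3, 5] / [6];  Q = [1, 2, 6] / [3, 4] / [5]
  Insert 8 (step 7): P = [1, 2, 7, 8] / [3, 5] / [6];  Q = [1, 2, 6, 7] / [3, 4] / [5]
  Insert 4 (step 8): P = [1, 2, 4, 8] / [3, 5, 7] / [6];  Q = [1, 2, 6, 7] / [3, 4, 8] / [5]
Final shape: (4, 3, 1).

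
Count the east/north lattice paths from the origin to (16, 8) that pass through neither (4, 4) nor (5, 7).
Number of paths = 601927

Inclusion–exclusion. Total paths: C(24, 16) = 735471. Through P₁: C(8, 4)·C(16, 12) = 127400. Through P₂: C(12, 5)·C(12, 11) = 9504. Since P₁ is strictly southwest of P₂, a monotone path through both must visit P₁ then P₂; paths through both = C(8, 4)·C(4, 1)·C(12, 11) = 3360. Avoid both = 735471 − 127400 − 9504 + 3360 = 601927.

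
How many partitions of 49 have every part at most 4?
p(49, parts ≤ 4) = 1089

Use the recurrence p(n, m) = p(n, m−1) + p(n−m, m): either the largest part is < m (count p(n, m−1)) or the largest part is exactly m (remove one copy of m, count p(n−m, m)). With p(0, ·) = 1 this gives p(49, parts ≤ 4) = 1089. (By conjugating Young diagrams, this also counts partitions of 49 into at most 4 parts.)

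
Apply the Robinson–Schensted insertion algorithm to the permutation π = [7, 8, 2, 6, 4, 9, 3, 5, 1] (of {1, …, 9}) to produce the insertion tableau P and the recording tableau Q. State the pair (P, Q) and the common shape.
P = [1, 3, 5] / [2, 8, 9] / [4] / [6] / [7];  Q = [1, 2, 6] / [3, 4, 8] / [5] / [7] / [9];  common shape = (3, 3, 1, 1, 1)

Row-insert the values π_1, π_2, … into P one at a time, bumping the leftmost entry strictly greater than the inserted value down to the next row. The recording tableau Q records, in position (i, j), the step at which that cell was added to P.
  Insert 7 (step 1): P = [7];  Q = [1]
  Insert 8 (step 2): P = [7, 8];  Q = [1, 2]
  Insert 2 (step 3): P = [2, 8] / [7];  Q = [1, 2] / [3]
  Insert 6 (step 4): P = [2, 6] / [7, 8];  Q = [1, 2] / [3, 4]
  Insert 4 (step 5): P = [2, 4] / [6, 8] / [7];  Q = [1, 2] / [3, 4] / [5]
  Insert 9 (step 6): P = [2, 4, 9] / [6, 8] / [7];  Q = [1, 2, 6] / [3, 4] / [5]
  Insert 3 (step 7): P = [2, 3, 9] / [4, 8] / [6] / [7];  Q = [1, 2, 6] / [3, 4] / [5] / [7]
  Insert 5 (step 8): P = [2, 3, 5] / [4, 8, 9] / [6] / [7];  Q = [1, 2, 6] / [3, 4, 8] / [5] / [7]
  Insert 1 (step 9): P = [1, 3, 5] / [2, 8, 9] / [4] / [6] / [7];  Q = [1, 2, 6] / [3, 4, 8] / [5] / [7] / [9]
Final shape: (3, 3, 1, 1, 1).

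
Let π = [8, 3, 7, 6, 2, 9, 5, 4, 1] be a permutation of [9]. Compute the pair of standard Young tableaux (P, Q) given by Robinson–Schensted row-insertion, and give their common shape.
P = [1, 4, 9] / [2, 5] / [3] / [6] / [7] / [8];  Q = [1, 3, 6] / [2, 7] / [4] / [5] / [8] / [9];  common shape = (3, 2, 1, 1, 1, 1)

Row-insert the values π_1, π_2, … into P one at a time, bumping the leftmost entry strictly greater than the inserted value down to the next row. The recording tableau Q records, in position (i, j), the step at which that cell was added to P.
  Insert 8 (step 1): P = [8];  Q = [1]
  Insert 3 (step 2): P = [3] / [8];  Q = [1] / [2]
  Insert 7 (step 3): P = [3, 7] / [8];  Q = [1, 3] / [2]
  Insert 6 (step 4): P = [3, 6] / [7] / [8];  Q = [1, 3] / [2] / [4]
  Insert 2 (step 5): P = [2, 6] / [3] / [7] / [8];  Q = [1, 3] / [2] / [4] / [5]
  Insert 9 (step 6): P = [2, 6, 9] / [3] / [7] / [8];  Q = [1, 3, 6] / [2] / [4] / [5]
  Insert 5 (step 7): P = [2, 5, 9] / [3, 6] / [7] / [8];  Q = [1, 3, 6] / [2, 7] / [4] / [5]
  Insert 4 (step 8): P = [2, 4, 9] / [3, 5] / [6] / [7] / [8];  Q = [1, 3, 6] / [2, 7] / [4] / [5] / [8]
  Insert 1 (step 9): P = [1, 4, 9] / [2, 5] / [3] / [6] / [7] / [8];  Q = [1, 3, 6] / [2, 7] / [4] / [5] / [8] / [9]
Final shape: (3, 2, 1, 1, 1, 1).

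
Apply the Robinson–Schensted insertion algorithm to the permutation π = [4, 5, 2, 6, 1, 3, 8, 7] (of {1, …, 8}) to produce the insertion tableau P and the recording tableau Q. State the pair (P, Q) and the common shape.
P = [1, 3, 6, 7] / [2, 5, 8] / [4];  Q = [1, 2, 4, 7] / [3, 6, 8] / [5];  common shape = (4, 3, 1)

Row-insert the values π_1, π_2, … into P one at a time, bumping the leftmost entry strictly greater than the inserted value down to the next row. The recording tableau Q records, in position (i, j), the step at which that cell was added to P.
  Insert 4 (step 1): P = [4];  Q = [1]
  Insert 5 (step 2): P = [4, 5];  Q = [1, 2]
  Insert 2 (step 3): P = [2, 5] / [4];  Q = [1, 2] / [3]
  Insert 6 (step 4): P = [2, 5, 6] / [4];  Q = [1, 2, 4] / [3]
  Insert 1 (step 5): P = [1, 5, 6] / [2] / [4];  Q = [1, 2, 4] / [3] / [5]
  Insert 3 (step 6): P = [1, 3, 6] / [2, 5] / [4];  Q = [1, 2, 4] / [3, 6] / [5]
  Insert 8 (step 7): P = [1, 3, 6, 8] / [2, 5] / [4];  Q = [1, 2, 4, 7] / [3, 6] / [5]
  Insert 7 (step 8): P = [1, 3, 6, 7] / [2, 5, 8] / [4];  Q = [1, 2, 4, 7] / [3, 6, 8] / [5]
Final shape: (4, 3, 1).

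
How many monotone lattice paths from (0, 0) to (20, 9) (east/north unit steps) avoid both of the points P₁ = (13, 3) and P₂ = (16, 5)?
Number of paths = 8021615

Inclusion–exclusion. Total paths: C(29, 20) = 10015005. Through P₁: C(16, 13)·C(13, 7) = 960960. Through P₂: C(21, 16)·C(8, 4) = 1424430. Since P₁ is strictly southwest of P₂, a monotone path through both must visit P₁ then P₂; paths through both = C(16, 13)·C(5, 3)·C(8, 4) = 392000. Avoid both = 10015005 − 960960 − 1424430 + 392000 = 8021615.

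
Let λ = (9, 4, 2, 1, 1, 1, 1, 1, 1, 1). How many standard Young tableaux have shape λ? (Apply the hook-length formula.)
# SYT of shape (9, 4, 2, 1, 1, 1, 1, 1, 1, 1) = 213393180

Hook-length formula: f^λ = n! / Π hook(c), product over all cells c of the Young diagram. For λ = (9, 4, 2, 1, 1, 1, 1, 1, 1, 1), n = 22 boxes. Hook lengths by row (left-to-right, top-to-bottom): [18, 10, 8, 7, 5, 4, 3, 2, 1]; [12, 4, 2, 1]; [9, 1]; [7]; [6]; [5]; [4]; [3]; [2]; [1]. Product of hooks = 5267275776000. So f^λ = 22! / 5267275776000 = 1124000727777607680000 / 5267275776000 = 213393180.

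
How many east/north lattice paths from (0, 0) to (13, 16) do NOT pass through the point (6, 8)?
Number of paths = 48539610

Total paths from (0, 0) to (13, 16): C(29, 13) = 67863915. Paths through (6, 8): (paths (0, 0) → (6, 8)) × (paths (6, 8) → (13, 16)) = C(14, 6) · C(15, 7) = 3003 · 6435 = 19324305. Avoidance count = 67863915 − 19324305 = 48539610.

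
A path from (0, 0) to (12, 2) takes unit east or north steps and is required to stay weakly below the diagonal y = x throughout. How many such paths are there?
Number of paths = 77

By the reflection principle (André's argument), the number of monotone paths to (12, 2) with n ≤ m that never go above y = x is C(14, 12) − C(14, 13) = 91 − 14 = 77.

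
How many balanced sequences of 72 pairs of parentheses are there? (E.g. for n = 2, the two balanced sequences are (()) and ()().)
C_72 = 20276890389709399862928998568254641025700

These balanced parentheses are counted by the Catalan number C_n = (1/(n + 1)) · C(2n, n). For n = 72: C_72 = (1/73) · C(144, 72) = 1480212998448786189993816895482588794876100/73 = 20276890389709399862928998568254641025700.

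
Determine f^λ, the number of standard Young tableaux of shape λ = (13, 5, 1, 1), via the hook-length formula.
# SYT of shape (13, 5, 1, 1) = 654075

Hook-length formula: f^λ = n! / Π hook(c), product over all cells c of the Young diagram. For λ = (13, 5, 1, 1), n = 20 boxes. Hook lengths by row (left-to-right, top-to-bottom): [16, 13, 12, 11, 10, 8, 7, 6, 5, 4, 3, 2, 1]; [7, 4, 3, 2, 1]; [2]; [1]. Product of hooks = 3719607091200. So f^λ = 20! / 3719607091200 = 2432902008176640000 / 3719607091200 = 654075.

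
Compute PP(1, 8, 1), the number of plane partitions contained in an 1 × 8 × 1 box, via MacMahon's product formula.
PP(1, 8, 1) = 9

Evaluate the triple product over i = 1..1, j = 1..8, k = 1..1. The factors are (2/1) · (3/2) · (4/3) · (5/4) · (6/5) · (7/6) · (8/7) · (9/8). The numerators and denominators telescope so the product is an integer; carrying out the multiplication exactly gives PP(1, 8, 1) = 9.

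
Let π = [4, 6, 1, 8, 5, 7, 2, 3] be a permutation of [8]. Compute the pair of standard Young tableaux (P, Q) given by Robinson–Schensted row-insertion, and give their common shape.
P = [1, 2, 3] / [4, 5, 7] / [6, 8];  Q = [1, 2, 4] / [3, 5, 6] / [7, 8];  common shape = (3, 3, 2)

Row-insert the values π_1, π_2, … into P one at a time, bumping the leftmost entry strictly greater than the inserted value down to the next row. The recording tableau Q records, in position (i, j), the step at which that cell was added to P.
  Insert 4 (step 1): P = [4];  Q = [1]
  Insert 6 (step 2): P = [4, 6];  Q = [1, 2]
  Insert 1 (step 3): P = [1, 6] / [4];  Q = [1, 2] / [3]
  Insert 8 (step 4): P = [1, 6, 8] / [4];  Q = [1, 2, 4] / [3]
  Insert 5 (step 5): P = [1, 5, 8] / [4, 6];  Q = [1, 2, 4] / [3, 5]
  Insert 7 (step 6): P = [1, 5, 7] / [4, 6, 8];  Q = [1, 2, 4] / [3, 5, 6]
  Insert 2 (step 7): P = [1, 2, 7] / [4, 5, 8] / [6];  Q = [1, 2, 4] / [3, 5, 6] / [7]
  Insert 3 (step 8): P = [1, 2, 3] / [4, 5, 7] / [6, 8];  Q = [1, 2, 4] / [3, 5, 6] / [7, 8]
Final shape: (3, 3, 2).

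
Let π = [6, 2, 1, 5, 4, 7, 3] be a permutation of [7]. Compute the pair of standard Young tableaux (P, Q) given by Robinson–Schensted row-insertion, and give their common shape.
P = [1, 3, 7] / [2, 4] / [5] / [6];  Q = [1, 4, 6] / [2, 5] / [3] / [7];  common shape = (3, 2, 1, 1)

Row-insert the values π_1, π_2, … into P one at a time, bumping the leftmost entry strictly greater than the inserted value down to the next row. The recording tableau Q records, in position (i, j), the step at which that cell was added to P.
  Insert 6 (step 1): P = [6];  Q = [1]
  Insert 2 (step 2): P = [2] / [6];  Q = [1] / [2]
  Insert 1 (step 3): P = [1] / [2] / [6];  Q = [1] / [2] / [3]
  Insert 5 (step 4): P = [1, 5] / [2] / [6];  Q = [1, 4] / [2] / [3]
  Insert 4 (step 5): P = [1, 4] / [2, 5] / [6];  Q = [1, 4] / [2, 5] / [3]
  Insert 7 (step 6): P = [1, 4, 7] / [2, 5] / [6];  Q = [1, 4, 6] / [2, 5] / [3]
  Insert 3 (step 7): P = [1, 3, 7] / [2, 4] / [5] / [6];  Q = [1, 4, 6] / [2, 5] / [3] / [7]
Final shape: (3, 2, 1, 1).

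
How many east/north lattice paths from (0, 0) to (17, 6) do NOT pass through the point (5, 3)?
Number of paths = 75467

Total paths from (0, 0) to (17, 6): C(23, 17) = 100947. Paths through (5, 3): (paths (0, 0) → (5, 3)) × (paths (5, 3) → (17, 6)) = C(8, 5) · C(15, 12) = 56 · 455 = 25480. Avoidance count = 100947 − 25480 = 75467.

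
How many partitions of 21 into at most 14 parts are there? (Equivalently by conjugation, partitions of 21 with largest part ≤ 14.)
p(21, parts ≤ 14) = 762

Use the recurrence p(n, m) = p(n, m−1) + p(n−m, m): either the largest part is < m (count p(n, m−1)) or the largest part is exactly m (remove one copy of m, count p(n−m, m)). With p(0, ·) = 1 this gives p(21, parts ≤ 14) = 762. (By conjugating Young diagrams, this also counts partitions of 21 into at most 14 parts.)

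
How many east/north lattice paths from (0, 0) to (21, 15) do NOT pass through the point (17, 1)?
Number of paths = 5567847480

Total paths from (0, 0) to (21, 15): C(36, 21) = 5567902560. Paths through (17, 1): (paths (0, 0) → (17, 1)) × (paths (17, 1) → (21, 15)) = C(18, 17) · C(18, 4) = 18 · 3060 = 55080. Avoidance count = 5567902560 − 55080 = 5567847480.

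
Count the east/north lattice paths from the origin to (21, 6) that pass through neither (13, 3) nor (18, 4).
Number of paths = 164060

Inclusion–exclusion. Total paths: C(27, 21) = 296010. Through P₁: C(16, 13)·C(11, 8) = 92400. Through P₂: C(22, 18)·C(5, 3) = 73150. Since P₁ is strictly southwest of P₂, a monotone path through both must visit P₁ then P₂; paths through both = C(16, 13)·C(6, 5)·C(5, 3) = 33600. Avoid both = 296010 − 92400 − 73150 + 33600 = 164060.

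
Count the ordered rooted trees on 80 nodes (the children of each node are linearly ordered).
C_79 = 289450081175264899454283846029490767264392230

These ordered rooted trees are counted by the Catalan number C_n = (1/(n + 1)) · C(2n, n). For n = 79: C_79 = (1/80) · C(158, 79) = 23156006494021191956342707682359261381151378400/80 = 289450081175264899454283846029490767264392230.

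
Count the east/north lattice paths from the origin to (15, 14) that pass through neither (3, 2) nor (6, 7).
Number of paths = 37292560

Inclusion–exclusion. Total paths: C(29, 15) = 77558760. Through P₁: C(5, 3)·C(24, 12) = 27041560. Through P₂: C(13, 6)·C(16, 9) = 19631040. Since P₁ is strictly southwest of P₂, a monotone path through both must visit P₁ then P₂; paths through both = C(5, 3)·C(8, 3)·C(16, 9) = 6406400. Avoid both = 77558760 − 27041560 − 19631040 + 6406400 = 37292560.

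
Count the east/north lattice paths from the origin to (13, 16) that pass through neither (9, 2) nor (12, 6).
Number of paths = 67512586

Inclusion–exclusion. Total paths: C(29, 13) = 67863915. Through P₁: C(11, 9)·C(18, 4) = 168300. Through P₂: C(18, 12)·C(11, 1) = 204204. Since P₁ is strictly southwest of P₂, a monotone path through both must visit P₁ then P₂; paths through both = C(11, 9)·C(7, 3)·C(11, 1) = 21175. Avoid both = 67863915 − 168300 − 204204 + 21175 = 67512586.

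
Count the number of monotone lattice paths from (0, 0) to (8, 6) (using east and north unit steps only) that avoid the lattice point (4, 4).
Number of paths = 1953

Total paths from (0, 0) to (8, 6): C(14, 8) = 3003. Paths through (4, 4): (paths (0, 0) → (4, 4)) × (paths (4, 4) → (8, 6)) = C(8, 4) · C(6, 4) = 70 · 15 = 1050. Avoidance count = 3003 − 1050 = 1953.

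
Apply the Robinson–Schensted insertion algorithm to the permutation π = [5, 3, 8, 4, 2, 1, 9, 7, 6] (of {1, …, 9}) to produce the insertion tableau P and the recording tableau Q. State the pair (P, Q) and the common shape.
P = [1, 4, 6] / [2, 7, 9] / [3, 8] / [5];  Q = [1, 3, 7] / [2, 4, 8] / [5, 9] / [6];  common shape = (3, 3, 2, 1)

Row-insert the values π_1, π_2, … into P one at a time, bumping the leftmost entry strictly greater than the inserted value down to the next row. The recording tableau Q records, in position (i, j), the step at which that cell was added to P.
  Insert 5 (step 1): P = [5];  Q = [1]
  Insert 3 (step 2): P = [3] / [5];  Q = [1] / [2]
  Insert 8 (step 3): P = [3, 8] / [5];  Q = [1, 3] / [2]
  Insert 4 (step 4): P = [3, 4] / [5, 8];  Q = [1, 3] / [2, 4]
  Insert 2 (step 5): P = [2, 4] / [3, 8] / [5];  Q = [1, 3] / [2, 4] / [5]
  Insert 1 (step 6): P = [1, 4] / [2, 8] / [3] / [5];  Q = [1, 3] / [2, 4] / [5] / [6]
  Insert 9 (step 7): P = [1, 4, 9] / [2, 8] / [3] / [5];  Q = [1, 3, 7] / [2, 4] / [5] / [6]
  Insert 7 (step 8): P = [1, 4, 7] / [2, 8, 9] / [3] / [5];  Q = [1, 3, 7] / [2, 4, 8] / [5] / [6]
  Insert 6 (step 9): P = [1, 4, 6] / [2, 7, 9] / [3, 8] / [5];  Q = [1, 3, 7] / [2, 4, 8] / [5, 9] / [6]
Final shape: (3, 3, 2, 1).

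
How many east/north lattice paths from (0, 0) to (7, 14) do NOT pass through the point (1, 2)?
Number of paths = 60588

Total paths from (0, 0) to (7, 14): C(21, 7) = 116280. Paths through (1, 2): (paths (0, 0) → (1, 2)) × (paths (1, 2) → (7, 14)) = C(3, 1) · C(18, 6) = 3 · 18564 = 55692. Avoidance count = 116280 − 55692 = 60588.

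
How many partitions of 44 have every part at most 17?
p(44, parts ≤ 17) = 63516

Use the recurrence p(n, m) = p(n, m−1) + p(n−m, m): either the largest part is < m (count p(n, m−1)) or the largest part is exactly m (remove one copy of m, count p(n−m, m)). With p(0, ·) = 1 this gives p(44, parts ≤ 17) = 63516. (By conjugating Young diagrams, this also counts partitions of 44 into at most 17 parts.)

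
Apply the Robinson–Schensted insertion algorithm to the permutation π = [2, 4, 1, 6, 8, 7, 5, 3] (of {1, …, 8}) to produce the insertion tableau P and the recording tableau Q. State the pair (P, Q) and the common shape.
P = [1, 3, 5, 7] / [2, 4] / [6] / [8];  Q = [1, 2, 4, 5] / [3, 6] / [7] / [8];  common shape = (4, 2, 1, 1)

Row-insert the values π_1, π_2, … into P one at a time, bumping the leftmost entry strictly greater than the inserted value down to the next row. The recording tableau Q records, in position (i, j), the step at which that cell was added to P.
  Insert 2 (step 1): P = [2];  Q = [1]
  Insert 4 (step 2): P = [2, 4];  Q = [1, 2]
  Insert 1 (step 3): P = [1, 4] / [2];  Q = [1, 2] / [3]
  Insert 6 (step 4): P = [1, 4, 6] / [2];  Q = [1, 2, 4] / [3]
  Insert 8 (step 5): P = [1, 4, 6, 8] / [2];  Q = [1, 2, 4, 5] / [3]
  Insert 7 (step 6): P = [1, 4, 6, 7] / [2, 8];  Q = [1, 2, 4, 5] / [3, 6]
  Insert 5 (step 7): P = [1, 4, 5, 7] / [2, 6] / [8];  Q = [1, 2, 4, 5] / [3, 6] / [7]
  Insert 3 (step 8): P = [1, 3, 5, 7] / [2, 4] / [6] / [8];  Q = [1, 2, 4, 5] / [3, 6] / [7] / [8]
Final shape: (4, 2, 1, 1).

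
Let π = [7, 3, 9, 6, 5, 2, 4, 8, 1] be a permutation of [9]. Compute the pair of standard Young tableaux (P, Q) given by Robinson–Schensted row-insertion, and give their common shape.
P = [1, 4, 8] / [2, 5] / [3, 9] / [6] / [7];  Q = [1, 3, 8] / [2, 4] / [5, 7] / [6] / [9];  common shape = (3, 2, 2, 1, 1)

Row-insert the values π_1, π_2, … into P one at a time, bumping the leftmost entry strictly greater than the inserted value down to the next row. The recording tableau Q records, in position (i, j), the step at which that cell was added to P.
  Insert 7 (step 1): P = [7];  Q = [1]
  Insert 3 (step 2): P = [3] / [7];  Q = [1] / [2]
  Insert 9 (step 3): P = [3, 9] / [7];  Q = [1, 3] / [2]
  Insert 6 (step 4): P = [3, 6] / [7, 9];  Q = [1, 3] / [2, 4]
  Insert 5 (step 5): P = [3, 5] / [6, 9] / [7];  Q = [1, 3] / [2, 4] / [5]
  Insert 2 (step 6): P = [2, 5] / [3, 9] / [6] / [7];  Q = [1, 3] / [2, 4] / [5] / [6]
  Insert 4 (step 7): P = [2, 4] / [3, 5] / [6, 9] / [7];  Q = [1, 3] / [2, 4] / [5, 7] / [6]
  Insert 8 (step 8): P = [2, 4, 8] / [3, 5] / [6, 9] / [7];  Q = [1, 3, 8] / [2, 4] / [5, 7] / [6]
  Insert 1 (step 9): P = [1, 4, 8] / [2, 5] / [3, 9] / [6] / [7];  Q = [1, 3, 8] / [2, 4] / [5, 7] / [6] / [9]
Final shape: (3, 2, 2, 1, 1).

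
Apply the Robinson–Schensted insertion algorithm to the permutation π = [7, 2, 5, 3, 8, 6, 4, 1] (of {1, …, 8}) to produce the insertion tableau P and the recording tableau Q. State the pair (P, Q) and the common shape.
P = [1, 3, 4] / [2, 6] / [5, 8] / [7];  Q = [1, 3, 5] / [2, 6] / [4, 7] / [8];  common shape = (3, 2, 2, 1)

Row-insert the values π_1, π_2, … into P one at a time, bumping the leftmost entry strictly greater than the inserted value down to the next row. The recording tableau Q records, in position (i, j), the step at which that cell was added to P.
  Insert 7 (step 1): P = [7];  Q = [1]
  Insert 2 (step 2): P = [2] / [7];  Q = [1] / [2]
  Insert 5 (step 3): P = [2, 5] / [7];  Q = [1, 3] / [2]
  Insert 3 (step 4): P = [2, 3] / [5] / [7];  Q = [1, 3] / [2] / [4]
  Insert 8 (step 5): P = [2, 3, 8] / [5] / [7];  Q = [1, 3, 5] / [2] / [4]
  Insert 6 (step 6): P = [2, 3, 6] / [5, 8] / [7];  Q = [1, 3, 5] / [2, 6] / [4]
  Insert 4 (step 7): P = [2, 3, 4] / [5, 6] / [7, 8];  Q = [1, 3, 5] / [2, 6] / [4, 7]
  Insert 1 (step 8): P = [1, 3, 4] / [2, 6] / [5, 8] / [7];  Q = [1, 3, 5] / [2, 6] / [4, 7] / [8]
Final shape: (3, 2, 2, 1).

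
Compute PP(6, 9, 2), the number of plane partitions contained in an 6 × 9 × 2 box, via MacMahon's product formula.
PP(6, 9, 2) = 5725720

Evaluate the triple product over i = 1..6, j = 1..9, k = 1..2. The factors are (2/1) · (3/2) · (3/2) · (4/3) · (4/3) · (5/4) · (5/4) · (6/5) · … (108 factors total). The numerators and denominators telescope so the product is an integer; carrying out the multiplication exactly gives PP(6, 9, 2) = 5725720.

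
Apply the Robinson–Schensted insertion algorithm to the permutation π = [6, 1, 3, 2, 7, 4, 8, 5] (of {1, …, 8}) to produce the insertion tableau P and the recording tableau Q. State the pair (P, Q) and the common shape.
P = [1, 2, 4, 5] / [3, 7, 8] / [6];  Q = [1, 3, 5, 7] / [2, 6, 8] / [4];  common shape = (4, 3, 1)

Row-insert the values π_1, π_2, … into P one at a time, bumping the leftmost entry strictly greater than the inserted value down to the next row. The recording tableau Q records, in position (i, j), the step at which that cell was added to P.
  Insert 6 (step 1): P = [6];  Q = [1]
  Insert 1 (step 2): P = [1] / [6];  Q = [1] / [2]
  Insert 3 (step 3): P = [1, 3] / [6];  Q = [1, 3] / [2]
  Insert 2 (step 4): P = [1, 2] / [3] / [6];  Q = [1, 3] / [2] / [4]
  Insert 7 (step 5): P = [1, 2, 7] / [3] / [6];  Q = [1, 3, 5] / [2] / [4]
  Insert 4 (step 6): P = [1, 2, 4] / [3, 7] / [6];  Q = [1, 3, 5] / [2, 6] / [4]
  Insert 8 (step 7): P = [1, 2, 4, 8] / [3, 7] / [6];  Q = [1, 3, 5, 7] / [2, 6] / [4]
  Insert 5 (step 8): P = [1, 2, 4, 5] / [3, 7, 8] / [6];  Q = [1, 3, 5, 7] / [2, 6, 8] / [4]
Final shape: (4, 3, 1).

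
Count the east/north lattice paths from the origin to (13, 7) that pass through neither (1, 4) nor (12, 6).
Number of paths = 38897

Inclusion–exclusion. Total paths: C(20, 13) = 77520. Through P₁: C(5, 1)·C(15, 12) = 2275. Through P₂: C(18, 12)·C(2, 1) = 37128. Since P₁ is strictly southwest of P₂, a monotone path through both must visit P₁ then P₂; paths through both = C(5, 1)·C(13, 11)·C(2, 1) = 780. Avoid both = 77520 − 2275 − 37128 + 780 = 38897.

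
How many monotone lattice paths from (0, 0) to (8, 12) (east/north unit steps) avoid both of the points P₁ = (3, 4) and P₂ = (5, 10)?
Number of paths = 60695

Inclusion–exclusion. Total paths: C(20, 8) = 125970. Through P₁: C(7, 3)·C(13, 5) = 45045. Through P₂: C(15, 5)·C(5, 3) = 30030. Since P₁ is strictly southwest of P₂, a monotone path through both must visit P₁ then P₂; paths through both = C(7, 3)·C(8, 2)·C(5, 3) = 9800. Avoid both = 125970 − 45045 − 30030 + 9800 = 60695.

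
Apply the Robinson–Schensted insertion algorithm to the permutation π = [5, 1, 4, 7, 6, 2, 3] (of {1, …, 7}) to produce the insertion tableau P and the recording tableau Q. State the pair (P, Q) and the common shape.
P = [1, 2, 3] / [4, 6] / [5, 7];  Q = [1, 3, 4] / [2, 5] / [6, 7];  common shape = (3, 2, 2)

Row-insert the values π_1, π_2, … into P one at a time, bumping the leftmost entry strictly greater than the inserted value down to the next row. The recording tableau Q records, in position (i, j), the step at which that cell was added to P.
  Insert 5 (step 1): P = [5];  Q = [1]
  Insert 1 (step 2): P = [1] / [5];  Q = [1] / [2]
  Insert 4 (step 3): P = [1, 4] / [5];  Q = [1, 3] / [2]
  Insert 7 (step 4): P = [1, 4, 7] / [5];  Q = [1, 3, 4] / [2]
  Insert 6 (step 5): P = [1, 4, 6] / [5, 7];  Q = [1, 3, 4] / [2, 5]
  Insert 2 (step 6): P = [1, 2, 6] / [4, 7] / [5];  Q = [1, 3, 4] / [2, 5] / [6]
  Insert 3 (step 7): P = [1, 2, 3] / [4, 6] / [5, 7];  Q = [1, 3, 4] / [2, 5] / [6, 7]
Final shape: (3, 2, 2).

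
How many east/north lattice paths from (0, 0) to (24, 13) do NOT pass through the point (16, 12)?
Number of paths = 3288671505

Total paths from (0, 0) to (24, 13): C(37, 24) = 3562467300. Paths through (16, 12): (paths (0, 0) → (16, 12)) × (paths (16, 12) → (24, 13)) = C(28, 16) · C(9, 8) = 30421755 · 9 = 273795795. Avoidance count = 3562467300 − 273795795 = 3288671505.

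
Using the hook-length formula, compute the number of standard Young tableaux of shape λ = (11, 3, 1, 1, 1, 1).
# SYT of shape (11, 3, 1, 1, 1, 1) = 268515

Hook-length formula: f^λ = n! / Π hook(c), product over all cells c of the Young diagram. For λ = (11, 3, 1, 1, 1, 1), n = 18 boxes. Hook lengths by row (left-to-right, top-to-bottom): [16, 11, 10, 8, 7, 6, 5, 4, 3, 2, 1]; [7, 2, 1]; [4]; [3]; [2]; [1]. Product of hooks = 23843635200. So f^λ = 18! / 23843635200 = 6402373705728000 / 23843635200 = 268515.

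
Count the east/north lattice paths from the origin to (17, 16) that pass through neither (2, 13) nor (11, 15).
Number of paths = 1112674735

Inclusion–exclusion. Total paths: C(33, 17) = 1166803110. Through P₁: C(15, 2)·C(18, 15) = 85680. Through P₂: C(26, 11)·C(7, 6) = 54083120. Since P₁ is strictly southwest of P₂, a monotone path through both must visit P₁ then P₂; paths through both = C(15, 2)·C(11, 9)·C(7, 6) = 40425. Avoid both = 1166803110 − 85680 − 54083120 + 40425 = 1112674735.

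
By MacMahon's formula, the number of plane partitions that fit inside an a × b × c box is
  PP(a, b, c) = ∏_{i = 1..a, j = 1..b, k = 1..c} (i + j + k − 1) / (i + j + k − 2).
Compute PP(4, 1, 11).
PP(4, 1, 11) = 1365

Evaluate the triple product over i = 1..4, j = 1..1, k = 1..11. The factors are (2/1) · (3/2) · (4/3) · (5/4) · (6/5) · (7/6) · (8/7) · (9/8) · … (44 factors total). The numerators and denominators telescope so the product is an integer; carrying out the multiplication exactly gives PP(4, 1, 11) = 1365.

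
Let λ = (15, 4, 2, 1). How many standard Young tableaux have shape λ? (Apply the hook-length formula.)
# SYT of shape (15, 4, 2, 1) = 3730650

Hook-length formula: f^λ = n! / Π hook(c), product over all cells c of the Young diagram. For λ = (15, 4, 2, 1), n = 22 boxes. Hook lengths by row (left-to-right, top-to-bottom): [18, 16, 14, 13, 11, 10, 9, 8, 7, 6, 5, 4, 3, 2, 1]; [6, 4, 2, 1]; [3, 1]; [1]. Product of hooks = 301288174387200. So f^λ = 22! / 301288174387200 = 1124000727777607680000 / 301288174387200 = 3730650.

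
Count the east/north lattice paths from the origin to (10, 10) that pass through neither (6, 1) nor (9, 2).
Number of paths = 179508

Inclusion–exclusion. Total paths: C(20, 10) = 184756. Through P₁: C(7, 6)·C(13, 4) = 5005. Through P₂: C(11, 9)·C(9, 1) = 495. Since P₁ is strictly southwest of P₂, a monotone path through both must visit P₁ then P₂; paths through both = C(7, 6)·C(4, 3)·C(9, 1) = 252. Avoid both = 184756 − 5005 − 495 + 252 = 179508.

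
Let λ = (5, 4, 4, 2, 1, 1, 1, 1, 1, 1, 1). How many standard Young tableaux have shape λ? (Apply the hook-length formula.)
# SYT of shape (5, 4, 4, 2, 1, 1, 1, 1, 1, 1, 1) = 315165312

Hook-length formula: f^λ = n! / Π hook(c), product over all cells c of the Young diagram. For λ = (5, 4, 4, 2, 1, 1, 1, 1, 1, 1, 1), n = 22 boxes. Hook lengths by row (left-to-right, top-to-bottom): [15, 7, 5, 4, 1]; [13, 5, 3, 2]; [12, 4, 2, 1]; [9, 1]; [7]; [6]; [5]; [4]; [3]; [2]; [1]. Product of hooks = 3566384640000. So f^λ = 22! / 3566384640000 = 1124000727777607680000 / 3566384640000 = 315165312.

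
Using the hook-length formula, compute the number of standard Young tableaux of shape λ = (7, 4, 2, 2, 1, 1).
# SYT of shape (7, 4, 2, 2, 1, 1) = 2858856

Hook-length formula: f^λ = n! / Π hook(c), product over all cells c of the Young diagram. For λ = (7, 4, 2, 2, 1, 1), n = 17 boxes. Hook lengths by row (left-to-right, top-to-bottom): [12, 9, 6, 5, 3, 2, 1]; [8, 5, 2, 1]; [5, 2]; [4, 1]; [2]; [1]. Product of hooks = 124416000. So f^λ = 17! / 124416000 = 355687428096000 / 124416000 = 2858856.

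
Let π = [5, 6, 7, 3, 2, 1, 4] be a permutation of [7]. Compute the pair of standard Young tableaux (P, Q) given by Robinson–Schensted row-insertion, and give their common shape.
P = [1, 4, 7] / [2, 6] / [3] / [5];  Q = [1, 2, 3] / [4, 7] / [5] / [6];  common shape = (3, 2, 1, 1)

Row-insert the values π_1, π_2, … into P one at a time, bumping the leftmost entry strictly greater than the inserted value down to the next row. The recording tableau Q records, in position (i, j), the step at which that cell was added to P.
  Insert 5 (step 1): P = [5];  Q = [1]
  Insert 6 (step 2): P = [5, 6];  Q = [1, 2]
  Insert 7 (step 3): P = [5, 6, 7];  Q = [1, 2, 3]
  Insert 3 (step 4): P = [3, 6, 7] / [5];  Q = [1, 2, 3] / [4]
  Insert 2 (step 5): P = [2, 6, 7] / [3] / [5];  Q = [1, 2, 3] / [4] / [5]
  Insert 1 (step 6): P = [1, 6, 7] / [2] / [3] / [5];  Q = [1, 2, 3] / [4] / [5] / [6]
  Insert 4 (step 7): P = [1, 4, 7] / [2, 6] / [3] / [5];  Q = [1, 2, 3] / [4, 7] / [5] / [6]
Final shape: (3, 2, 1, 1).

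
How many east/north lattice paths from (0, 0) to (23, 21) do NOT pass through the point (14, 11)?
Number of paths = 1600850702880

Total paths from (0, 0) to (23, 21): C(44, 23) = 2012616400080. Paths through (14, 11): (paths (0, 0) → (14, 11)) × (paths (14, 11) → (23, 21)) = C(25, 14) · C(19, 9) = 4457400 · 92378 = 411765697200. Avoidance count = 2012616400080 − 411765697200 = 1600850702880.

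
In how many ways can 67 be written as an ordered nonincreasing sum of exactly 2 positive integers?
p(67, 2 parts) = 33

Partitions of n into exactly k parts are in bijection with partitions of n − k into at most k parts (subtract 1 from each part). So p(67, exactly 2) = p(65, parts ≤ 2). Computing via the recurrence p(m, j) = p(m, j−1) + p(m−j, j) gives 33.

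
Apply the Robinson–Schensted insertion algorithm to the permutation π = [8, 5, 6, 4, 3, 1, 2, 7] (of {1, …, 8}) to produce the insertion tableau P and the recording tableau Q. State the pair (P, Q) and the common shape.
P = [1, 2, 7] / [3, 6] / [4] / [5] / [8];  Q = [1, 3, 8] / [2, 7] / [4] / [5] / [6];  common shape = (3, 2, 1, 1, 1)

Row-insert the values π_1, π_2, … into P one at a time, bumping the leftmost entry strictly greater than the inserted value down to the next row. The recording tableau Q records, in position (i, j), the step at which that cell was added to P.
  Insert 8 (step 1): P = [8];  Q = [1]
  Insert 5 (step 2): P = [5] / [8];  Q = [1] / [2]
  Insert 6 (step 3): P = [5, 6] / [8];  Q = [1, 3] / [2]
  Insert 4 (step 4): P = [4, 6] / [5] / [8];  Q = [1, 3] / [2] / [4]
  Insert 3 (step 5): P = [3, 6] / [4] / [5] / [8];  Q = [1, 3] / [2] / [4] / [5]
  Insert 1 (step 6): P = [1, 6] / [3] / [4] / [5] / [8];  Q = [1, 3] / [2] / [4] / [5] / [6]
  Insert 2 (step 7): P = [1, 2] / [3, 6] / [4] / [5] / [8];  Q = [1, 3] / [2, 7] / [4] / [5] / [6]
  Insert 7 (step 8): P = [1, 2, 7] / [3, 6] / [4] / [5] / [8];  Q = [1, 3, 8] / [2, 7] / [4] / [5] / [6]
Final shape: (3, 2, 1, 1, 1).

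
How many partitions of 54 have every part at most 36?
p(54, parts ≤ 36) = 384943

Use the recurrence p(n, m) = p(n, m−1) + p(n−m, m): either the largest part is < m (count p(n, m−1)) or the largest part is exactly m (remove one copy of m, count p(n−m, m)). With p(0, ·) = 1 this gives p(54, parts ≤ 36) = 384943. (By conjugating Young diagrams, this also counts partitions of 54 into at most 36 parts.)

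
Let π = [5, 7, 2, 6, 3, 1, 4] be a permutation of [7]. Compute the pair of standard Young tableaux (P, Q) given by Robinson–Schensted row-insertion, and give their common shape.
P = [1, 3, 4] / [2, 6] / [5] / [7];  Q = [1, 2, 7] / [3, 4] / [5] / [6];  common shape = (3, 2, 1, 1)

Row-insert the values π_1, π_2, … into P one at a time, bumping the leftmost entry strictly greater than the inserted value down to the next row. The recording tableau Q records, in position (i, j), the step at which that cell was added to P.
  Insert 5 (step 1): P = [5];  Q = [1]
  Insert 7 (step 2): P = [5, 7];  Q = [1, 2]
  Insert 2 (step 3): P = [2, 7] / [5];  Q = [1, 2] / [3]
  Insert 6 (step 4): P = [2, 6] / [5, 7];  Q = [1, 2] / [3, 4]
  Insert 3 (step 5): P = [2, 3] / [5, 6] / [7];  Q = [1, 2] / [3, 4] / [5]
  Insert 1 (step 6): P = [1, 3] / [2, 6] / [5] / [7];  Q = [1, 2] / [3, 4] / [5] / [6]
  Insert 4 (step 7): P = [1, 3, 4] / [2, 6] / [5] / [7];  Q = [1, 2, 7] / [3, 4] / [5] / [6]
Final shape: (3, 2, 1, 1).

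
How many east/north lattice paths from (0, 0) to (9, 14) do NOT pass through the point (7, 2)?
Number of paths = 813914

Total paths from (0, 0) to (9, 14): C(23, 9) = 817190. Paths through (7, 2): (paths (0, 0) → (7, 2)) × (paths (7, 2) → (9, 14)) = C(9, 7) · C(14, 2) = 36 · 91 = 3276. Avoidance count = 817190 − 3276 = 813914.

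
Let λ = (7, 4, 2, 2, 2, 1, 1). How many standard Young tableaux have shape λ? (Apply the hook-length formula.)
# SYT of shape (7, 4, 2, 2, 2, 1, 1) = 33426624

Hook-length formula: f^λ = n! / Π hook(c), product over all cells c of the Young diagram. For λ = (7, 4, 2, 2, 2, 1, 1), n = 19 boxes. Hook lengths by row (left-to-right, top-to-bottom): [13, 10, 6, 5, 3, 2, 1]; [9, 6, 2, 1]; [6, 3]; [5, 2]; [4, 1]; [2]; [1]. Product of hooks = 3639168000. So f^λ = 19! / 3639168000 = 121645100408832000 / 3639168000 = 33426624.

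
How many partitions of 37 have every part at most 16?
p(37, parts ≤ 16) = 18928

Use the recurrence p(n, m) = p(n, m−1) + p(n−m, m): either the largest part is < m (count p(n, m−1)) or the largest part is exactly m (remove one copy of m, count p(n−m, m)). With p(0, ·) = 1 this gives p(37, parts ≤ 16) = 18928. (By conjugating Young diagrams, this also counts partitions of 37 into at most 16 parts.)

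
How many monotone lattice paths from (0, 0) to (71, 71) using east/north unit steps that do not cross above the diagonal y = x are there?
C_71 = 5175569924646105559418940193995065716350

These NE paths below the diagonal are counted by the Catalan number C_n = (1/(n + 1)) · C(2n, n). For n = 71: C_71 = (1/72) · C(142, 71) = 372641034574519600278163693967644731577200/72 = 5175569924646105559418940193995065716350.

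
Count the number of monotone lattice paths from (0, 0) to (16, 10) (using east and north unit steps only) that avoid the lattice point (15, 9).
Number of paths = 2696727

Total paths from (0, 0) to (16, 10): C(26, 16) = 5311735. Paths through (15, 9): (paths (0, 0) → (15, 9)) × (paths (15, 9) → (16, 10)) = C(24, 15) · C(2, 1) = 1307504 · 2 = 2615008. Avoidance count = 5311735 − 2615008 = 2696727.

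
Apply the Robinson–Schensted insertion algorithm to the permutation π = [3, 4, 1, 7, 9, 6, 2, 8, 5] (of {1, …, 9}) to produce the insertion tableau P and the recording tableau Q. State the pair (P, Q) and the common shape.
P = [1, 2, 5, 8] / [3, 4, 6] / [7, 9];  Q = [1, 2, 4, 5] / [3, 6, 8] / [7, 9];  common shape = (4, 3, 2)

Row-insert the values π_1, π_2, … into P one at a time, bumping the leftmost entry strictly greater than the inserted value down to the next row. The recording tableau Q records, in position (i, j), the step at which that cell was added to P.
  Insert 3 (step 1): P = [3];  Q = [1]
  Insert 4 (step 2): P = [3, 4];  Q = [1, 2]
  Insert 1 (step 3): P = [1, 4] / [3];  Q = [1, 2] / [3]
  Insert 7 (step 4): P = [1, 4, 7] / [3];  Q = [1, 2, 4] / [3]
  Insert 9 (step 5): P = [1, 4, 7, 9] / [3];  Q = [1, 2, 4, 5] / [3]
  Insert 6 (step 6): P = [1, 4, 6, 9] / [3, 7];  Q = [1, 2, 4, 5] / [3, 6]
  Insert 2 (step 7): P = [1, 2, 6, 9] / [3, 4] / [7];  Q = [1, 2, 4, 5] / [3, 6] / [7]
  Insert 8 (step 8): P = [1, 2, 6, 8] / [3, 4, 9] / [7];  Q = [1, 2, 4, 5] / [3, 6, 8] / [7]
  Insert 5 (step 9): P = [1, 2, 5, 8] / [3, 4, 6] / [7, 9];  Q = [1, 2, 4, 5] / [3, 6, 8] / [7, 9]
Final shape: (4, 3, 2).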